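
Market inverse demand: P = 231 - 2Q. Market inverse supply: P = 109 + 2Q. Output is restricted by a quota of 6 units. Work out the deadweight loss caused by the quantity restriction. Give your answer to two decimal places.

Without the quota, 231 - 2Q = 109 + 2Q gives Q* = 30.5.
At Q = 6 the demand price is 231 - 2(6) = 219 and the supply price is 109 + 2(6) = 121.
DWL = (1/2)(gap between curves at 6) x (Q* - 6) = (1/2)(98)(24.5) = 1200.5.

1200.50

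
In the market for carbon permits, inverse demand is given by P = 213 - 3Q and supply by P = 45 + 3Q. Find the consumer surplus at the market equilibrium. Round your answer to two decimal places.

Setting demand equal to supply, 168 = 6Q, so Q* = 28 and P* = 129.
CS is the area between the demand curve and P* from 0 to Q*: (1/2)(28)(84) = 1176.

1176.00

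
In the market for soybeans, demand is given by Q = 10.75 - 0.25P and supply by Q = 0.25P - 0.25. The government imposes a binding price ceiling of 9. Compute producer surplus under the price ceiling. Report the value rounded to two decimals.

8.00

Rewriting demand in inverse form: P = 43 - 4Q.
Rewriting supply in inverse form: P = 1 + 4Q.
Without the control, 43 - 4Q = 1 + 4Q so Q* = 5.25 and P* = 22.
At P = 9, sellers supply (9 - 1)/4 = 2 while buyers want more, so the quantity traded is 2 at price 9.
PS is the triangle above supply below 9: (1/2)(2)(9 - 1) = 8.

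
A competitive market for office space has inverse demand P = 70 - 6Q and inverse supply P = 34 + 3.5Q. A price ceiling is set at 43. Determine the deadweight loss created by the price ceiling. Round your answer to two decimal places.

7.05

Without the control, 70 - 6Q = 34 + 3.5Q so Q* = 3.7895 and P* = 47.2632.
At P = 43, sellers supply (43 - 34)/3.5 = 2.5714 while buyers want more, so the quantity traded is 2.5714 at price 43.
The lost-trades triangle has base Q* - 2.5714 = 1.218 and height equal to the gap between the curves at Q = 2.5714, which is 54.5714 - 43 = 11.5714. DWL = (1/2)(1.218)(11.5714) = 7.0473.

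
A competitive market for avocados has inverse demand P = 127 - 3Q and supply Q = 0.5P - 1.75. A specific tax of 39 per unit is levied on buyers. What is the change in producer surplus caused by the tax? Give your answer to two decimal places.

-324.48

Rewriting supply in inverse form: P = 3.5 + 2Q.
Pre-tax equilibrium: 127 - 3Q = 3.5 + 2Q gives Q* = 24.7, P* = 52.9.
With the tax, buyers' net willingness to pay falls by 39: (127 - 39) - 3Q = 3.5 + 2Q, so Q_t = 16.9. Buyers pay P_b = 76.3; sellers receive P_s = P_b - 39 = 37.3.
Producers lose the trapezoid between P_s and P* out to Q_t plus the triangle from Q_t to Q*: change in PS = 285.61 - 610.09 = -324.48.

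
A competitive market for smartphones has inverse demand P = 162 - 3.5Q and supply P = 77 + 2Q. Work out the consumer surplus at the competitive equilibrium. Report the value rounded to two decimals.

417.98

Setting demand equal to supply, 85 = 5.5Q, so Q* = 15.4545 and P* = 107.9091.
The demand choke price is 162, so CS = (1/2)(Q*)(162 - P*) = (1/2)(15.4545)(54.0909) = 417.9752.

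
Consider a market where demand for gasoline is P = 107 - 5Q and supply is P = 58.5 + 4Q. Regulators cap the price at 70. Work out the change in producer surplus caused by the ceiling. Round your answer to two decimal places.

-41.55

Without the control, 107 - 5Q = 58.5 + 4Q so Q* = 5.3889 and P* = 80.0556.
At the ceiling price 70, quantity supplied is (70 - 58.5)/4 = 2.875; supply is the short side, so Q = 2.875 trades at P = 70.
PS goes from (1/2)(5.3889)(21.5556) = 58.0802 to 16.5312 (computed as (70 - 58.5)(2.875) - (1/2)(4)(2.875)^2), a change of -41.549.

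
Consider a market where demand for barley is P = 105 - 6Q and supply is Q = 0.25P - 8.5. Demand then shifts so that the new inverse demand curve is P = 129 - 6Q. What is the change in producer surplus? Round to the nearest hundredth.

Rewriting supply in inverse form: P = 34 + 4Q.
Initial equilibrium: Q_0 = 7.1, P_0 = 62.4; CS_0 = (1/2)(7.1)(42.6) = 151.23, PS_0 = (1/2)(7.1)(28.4) = 100.82.
New equilibrium: 129 - 6Q = 34 + 4Q gives Q_1 = 9.5, P_1 = 72; CS_1 = 270.75, PS_1 = 180.5.
Change in producer surplus = 180.5 - 100.82 = 79.68.

79.68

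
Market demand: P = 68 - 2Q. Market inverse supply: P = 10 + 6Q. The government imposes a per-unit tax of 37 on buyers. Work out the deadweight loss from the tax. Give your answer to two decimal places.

Pre-tax equilibrium: 68 - 2Q = 10 + 6Q gives Q* = 7.25, P* = 53.5.
A tax on buyers shifts demand down by 37: (68 - 37) - 2Q = 10 + 6Q, so Q_t = 2.625. Buyers pay P_b = 62.75; sellers receive P_s = P_b - 37 = 25.75.
The welfare triangle lost has base Q* - Q_t = 4.625 and height t = 37, so DWL = (1/2)(4.625)(37) = 85.5625.

85.56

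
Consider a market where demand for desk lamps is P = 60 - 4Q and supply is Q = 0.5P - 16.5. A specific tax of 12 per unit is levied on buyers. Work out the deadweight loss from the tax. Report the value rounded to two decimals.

12.00

Rewriting supply in inverse form: P = 33 + 2Q.
Without the tax, 60 - 4Q = 33 + 2Q so Q* = 4.5 and P* = 42.
With the tax, buyers' net willingness to pay falls by 12: (60 - 12) - 4Q = 33 + 2Q, so Q_t = 2.5. Buyers pay P_b = 50; sellers receive P_s = P_b - 12 = 38.
Deadweight loss is the triangle between the curves from Q_t to Q*: (1/2)(4.5 - 2.5)(12) = 12.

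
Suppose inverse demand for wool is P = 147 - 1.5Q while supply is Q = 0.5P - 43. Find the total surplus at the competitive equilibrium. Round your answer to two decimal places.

531.57

Rewriting supply in inverse form: P = 86 + 2Q.
Setting demand equal to supply, 61 = 3.5Q, so Q* = 17.4286 and P* = 120.8571.
CS = (1/2)(17.4286)(26.1429) = 227.8163 and PS = (1/2)(17.4286)(34.8571) = 303.7551, so total surplus = 531.5714.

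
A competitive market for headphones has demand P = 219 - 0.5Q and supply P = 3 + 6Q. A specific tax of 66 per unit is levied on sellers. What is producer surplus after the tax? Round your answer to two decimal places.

1597.63

Pre-tax equilibrium: 219 - 0.5Q = 3 + 6Q gives Q* = 33.2308, P* = 202.3846.
With the tax, sellers need 66 more per unit: 219 - 0.5Q = 3 + 6Q + 66, so Q_t = 23.0769. Buyers pay P_b = 207.4615; sellers receive P_s = P_b - 66 = 141.4615.
Producer surplus is the triangle above supply below P_s: (1/2)(23.0769)(141.4615 - 3) = 1597.6331.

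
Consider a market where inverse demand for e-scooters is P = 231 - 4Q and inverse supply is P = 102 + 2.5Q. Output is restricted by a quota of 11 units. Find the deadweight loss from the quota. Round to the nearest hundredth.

Without the quota, 231 - 4Q = 102 + 2.5Q gives Q* = 19.8462.
At Q = 11 the demand price is 231 - 4(11) = 187 and the supply price is 102 + 2.5(11) = 129.5.
Deadweight loss is the triangle between the curves from 11 to 19.8462: (1/2)(187 - 129.5)(19.8462 - 11) = 254.3269.

254.33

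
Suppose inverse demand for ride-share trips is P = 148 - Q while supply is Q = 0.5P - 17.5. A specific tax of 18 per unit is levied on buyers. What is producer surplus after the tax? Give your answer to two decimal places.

1002.78

Rewriting supply in inverse form: P = 35 + 2Q.
Pre-tax equilibrium: 148 - Q = 35 + 2Q gives Q* = 37.6667, P* = 110.3333.
A tax on buyers shifts demand down by 18: (148 - 18) - Q = 35 + 2Q, so Q_t = 31.6667. Buyers pay P_b = 116.3333; sellers receive P_s = P_b - 18 = 98.3333.
Producer surplus is the triangle above supply below P_s: (1/2)(31.6667)(98.3333 - 35) = 1002.7778.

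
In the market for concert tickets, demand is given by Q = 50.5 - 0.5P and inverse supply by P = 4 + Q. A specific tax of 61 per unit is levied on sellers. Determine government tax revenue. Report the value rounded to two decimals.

732.00

Rewriting demand in inverse form: P = 101 - 2Q.
Without the tax, 101 - 2Q = 4 + Q so Q* = 32.3333 and P* = 36.3333.
A tax on sellers shifts supply up by 61: 101 - 2Q = 4 + Q + 61, so Q_t = 12. Buyers pay P_b = 77; sellers receive P_s = P_b - 61 = 16.
Revenue is the tax times quantity traded: 61 x 12 = 732.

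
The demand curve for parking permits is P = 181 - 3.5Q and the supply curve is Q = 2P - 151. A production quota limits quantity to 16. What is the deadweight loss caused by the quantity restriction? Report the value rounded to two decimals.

215.28

Rewriting supply in inverse form: P = 75.5 + 0.5Q.
Unrestricted equilibrium: Q* = (181 - 75.5)/(3.5 + 0.5) = 26.375.
At Q = 16 the demand price is 181 - 3.5(16) = 125 and the supply price is 75.5 + 0.5(16) = 83.5.
DWL = (1/2)(gap between curves at 16) x (Q* - 16) = (1/2)(41.5)(10.375) = 215.2812.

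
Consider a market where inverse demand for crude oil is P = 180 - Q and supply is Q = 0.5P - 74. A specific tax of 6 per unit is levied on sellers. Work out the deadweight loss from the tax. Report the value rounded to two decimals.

6.00

Rewriting supply in inverse form: P = 148 + 2Q.
Without the tax, 180 - Q = 148 + 2Q so Q* = 10.6667 and P* = 169.3333.
A tax on sellers shifts supply up by 6: 180 - Q = 148 + 2Q + 6, so Q_t = 8.6667. Buyers pay P_b = 171.3333; sellers receive P_s = P_b - 6 = 165.3333.
The welfare triangle lost has base Q* - Q_t = 2 and height t = 6, so DWL = (1/2)(2)(6) = 6.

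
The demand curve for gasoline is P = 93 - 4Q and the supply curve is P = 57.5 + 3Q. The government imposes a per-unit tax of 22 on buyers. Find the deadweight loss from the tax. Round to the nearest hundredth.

34.57

Without the tax, 93 - 4Q = 57.5 + 3Q so Q* = 5.0714 and P* = 72.7143.
With the tax, buyers' net willingness to pay falls by 22: (93 - 22) - 4Q = 57.5 + 3Q, so Q_t = 1.9286. Buyers pay P_b = 85.2857; sellers receive P_s = P_b - 22 = 63.2857.
The welfare triangle lost has base Q* - Q_t = 3.1429 and height t = 22, so DWL = (1/2)(3.1429)(22) = 34.5714.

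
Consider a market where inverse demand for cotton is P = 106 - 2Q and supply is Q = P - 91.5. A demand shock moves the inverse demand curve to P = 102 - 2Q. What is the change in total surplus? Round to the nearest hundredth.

-16.67

Rewriting supply in inverse form: P = 91.5 + Q.
Initial equilibrium: Q_0 = 4.8333, P_0 = 96.3333; CS_0 = (1/2)(4.8333)(9.6667) = 23.3611, PS_0 = (1/2)(4.8333)(4.8333) = 11.6806.
New equilibrium: 102 - 2Q = 91.5 + Q gives Q_1 = 3.5, P_1 = 95; CS_1 = 12.25, PS_1 = 6.125.
Change in total surplus = (12.25 + 6.125) - (23.3611 + 11.6806) = -16.6667.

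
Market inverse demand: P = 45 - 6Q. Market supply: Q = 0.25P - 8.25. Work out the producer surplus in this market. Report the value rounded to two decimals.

Rewriting supply in inverse form: P = 33 + 4Q.
Equilibrium: 45 - 6Q = 33 + 4Q, so Q* = 1.2 and P* = 37.8.
The supply curve's price intercept is 33, so PS = (1/2)(Q*)(P* - 33) = (1/2)(1.2)(4.8) = 2.88.

2.88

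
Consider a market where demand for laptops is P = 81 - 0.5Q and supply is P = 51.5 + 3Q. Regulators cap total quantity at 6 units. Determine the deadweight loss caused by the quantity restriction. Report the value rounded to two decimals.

10.32

Without the quota, 81 - 0.5Q = 51.5 + 3Q gives Q* = 8.4286.
At Q = 6 the demand price is 81 - 0.5(6) = 78 and the supply price is 51.5 + 3(6) = 69.5.
Deadweight loss is the triangle between the curves from 6 to 8.4286: (1/2)(78 - 69.5)(8.4286 - 6) = 10.3214.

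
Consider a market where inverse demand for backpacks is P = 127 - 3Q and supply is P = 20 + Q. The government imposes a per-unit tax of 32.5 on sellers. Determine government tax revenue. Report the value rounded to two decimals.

Pre-tax equilibrium: 127 - 3Q = 20 + Q gives Q* = 26.75, P* = 46.75.
With the tax, sellers need 32.5 more per unit: 127 - 3Q = 20 + Q + 32.5, so Q_t = 18.625. Buyers pay P_b = 71.125; sellers receive P_s = P_b - 32.5 = 38.625.
Tax revenue = t x Q_t = 32.5 x 18.625 = 605.3125.

605.31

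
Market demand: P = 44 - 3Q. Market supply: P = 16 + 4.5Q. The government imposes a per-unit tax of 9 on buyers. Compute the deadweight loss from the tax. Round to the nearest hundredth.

Pre-tax equilibrium: 44 - 3Q = 16 + 4.5Q gives Q* = 3.7333, P* = 32.8.
A tax on buyers shifts demand down by 9: (44 - 9) - 3Q = 16 + 4.5Q, so Q_t = 2.5333. Buyers pay P_b = 36.4; sellers receive P_s = P_b - 9 = 27.4.
The welfare triangle lost has base Q* - Q_t = 1.2 and height t = 9, so DWL = (1/2)(1.2)(9) = 5.4.

5.40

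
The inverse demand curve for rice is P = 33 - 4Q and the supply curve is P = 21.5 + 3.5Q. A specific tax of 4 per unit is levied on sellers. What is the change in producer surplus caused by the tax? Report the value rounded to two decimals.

Without the tax, 33 - 4Q = 21.5 + 3.5Q so Q* = 1.5333 and P* = 26.8667.
With the tax, sellers need 4 more per unit: 33 - 4Q = 21.5 + 3.5Q + 4, so Q_t = 1. Buyers pay P_b = 29; sellers receive P_s = P_b - 4 = 25.
PS falls from (1/2)(1.5333)(5.3667) = 4.1144 to (1/2)(1)(3.5) = 1.75, a change of -2.3644.

-2.36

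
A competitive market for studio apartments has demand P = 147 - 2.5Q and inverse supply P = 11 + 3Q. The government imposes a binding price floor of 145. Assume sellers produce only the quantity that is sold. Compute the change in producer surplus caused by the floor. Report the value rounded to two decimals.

Without the control, 147 - 2.5Q = 11 + 3Q so Q* = 24.7273 and P* = 85.1818.
At P = 145, buyers demand (147 - 145)/2.5 = 0.8 while sellers would supply more, so the quantity traded is 0.8 at price 145.
PS goes from (1/2)(24.7273)(74.1818) = 917.157 to 106.24 (computed as (145 - 11)(0.8) - (1/2)(3)(0.8)^2), a change of -810.917.

-810.92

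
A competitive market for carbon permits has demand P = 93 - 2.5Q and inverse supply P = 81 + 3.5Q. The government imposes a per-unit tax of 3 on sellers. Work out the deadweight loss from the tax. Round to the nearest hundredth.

Pre-tax equilibrium: 93 - 2.5Q = 81 + 3.5Q gives Q* = 2, P* = 88.
A tax on sellers shifts supply up by 3: 93 - 2.5Q = 81 + 3.5Q + 3, so Q_t = 1.5. Buyers pay P_b = 89.25; sellers receive P_s = P_b - 3 = 86.25.
The welfare triangle lost has base Q* - Q_t = 0.5 and height t = 3, so DWL = (1/2)(0.5)(3) = 0.75.

0.75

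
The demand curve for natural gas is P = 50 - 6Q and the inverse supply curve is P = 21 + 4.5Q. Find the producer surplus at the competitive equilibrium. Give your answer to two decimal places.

17.16

Equilibrium: 50 - 6Q = 21 + 4.5Q, so Q* = 2.7619 and P* = 33.4286.
The supply curve's price intercept is 21, so PS = (1/2)(Q*)(P* - 21) = (1/2)(2.7619)(12.4286) = 17.1633.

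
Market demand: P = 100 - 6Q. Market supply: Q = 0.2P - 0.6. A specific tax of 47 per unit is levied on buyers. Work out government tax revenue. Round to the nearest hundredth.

Rewriting supply in inverse form: P = 3 + 5Q.
Without the tax, 100 - 6Q = 3 + 5Q so Q* = 8.8182 and P* = 47.0909.
With the tax, buyers' net willingness to pay falls by 47: (100 - 47) - 6Q = 3 + 5Q, so Q_t = 4.5455. Buyers pay P_b = 72.7273; sellers receive P_s = P_b - 47 = 25.7273.
Tax revenue = t x Q_t = 47 x 4.5455 = 213.6364.

213.64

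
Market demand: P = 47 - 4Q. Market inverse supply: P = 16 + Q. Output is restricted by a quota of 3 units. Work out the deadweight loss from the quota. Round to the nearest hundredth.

Without the quota, 47 - 4Q = 16 + Q gives Q* = 6.2.
At Q = 3 the demand price is 47 - 4(3) = 35 and the supply price is 16 + (3) = 19.
DWL = (1/2)(gap between curves at 3) x (Q* - 3) = (1/2)(16)(3.2) = 25.6.

25.60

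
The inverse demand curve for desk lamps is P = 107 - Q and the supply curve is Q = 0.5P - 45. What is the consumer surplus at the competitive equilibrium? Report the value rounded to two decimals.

Rewriting supply in inverse form: P = 90 + 2Q.
Equilibrium: 107 - Q = 90 + 2Q, so Q* = 5.6667 and P* = 101.3333.
CS is the area between the demand curve and P* from 0 to Q*: (1/2)(5.6667)(5.6667) = 16.0556.

16.06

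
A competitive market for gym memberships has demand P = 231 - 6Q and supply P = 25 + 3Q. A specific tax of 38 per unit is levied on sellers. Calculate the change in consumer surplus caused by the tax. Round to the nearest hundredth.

-526.37

Without the tax, 231 - 6Q = 25 + 3Q so Q* = 22.8889 and P* = 93.6667.
With the tax, sellers need 38 more per unit: 231 - 6Q = 25 + 3Q + 38, so Q_t = 18.6667. Buyers pay P_b = 119; sellers receive P_s = P_b - 38 = 81.
Consumers lose the trapezoid between P* and P_b out to Q_t plus the triangle from Q_t to Q*: change in CS = 1045.3333 - 1571.7037 = -526.3704.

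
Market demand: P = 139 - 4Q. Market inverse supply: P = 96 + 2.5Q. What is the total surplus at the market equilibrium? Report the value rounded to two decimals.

Setting demand equal to supply, 43 = 6.5Q, so Q* = 6.6154 and P* = 112.5385.
CS = (1/2)(6.6154)(26.4615) = 87.5266 and PS = (1/2)(6.6154)(16.5385) = 54.7041, so total surplus = 142.2308.

142.23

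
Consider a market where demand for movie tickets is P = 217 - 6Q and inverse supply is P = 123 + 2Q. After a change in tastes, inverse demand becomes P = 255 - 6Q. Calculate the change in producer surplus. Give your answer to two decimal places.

134.19

Initial equilibrium: Q_0 = 11.75, P_0 = 146.5; CS_0 = (1/2)(11.75)(70.5) = 414.1875, PS_0 = (1/2)(11.75)(23.5) = 138.0625.
New equilibrium: 255 - 6Q = 123 + 2Q gives Q_1 = 16.5, P_1 = 156; CS_1 = 816.75, PS_1 = 272.25.
Change in producer surplus = 272.25 - 138.0625 = 134.1875.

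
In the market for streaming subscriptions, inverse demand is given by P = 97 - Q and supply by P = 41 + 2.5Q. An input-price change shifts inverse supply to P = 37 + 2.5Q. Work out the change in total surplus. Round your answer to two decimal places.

Initial equilibrium: Q_0 = 16, P_0 = 81; CS_0 = (1/2)(16)(16) = 128, PS_0 = (1/2)(16)(40) = 320.
New equilibrium: 97 - Q = 37 + 2.5Q gives Q_1 = 17.1429, P_1 = 79.8571; CS_1 = 146.9388, PS_1 = 367.3469.
Change in total surplus = (146.9388 + 367.3469) - (128 + 320) = 66.2857.

66.29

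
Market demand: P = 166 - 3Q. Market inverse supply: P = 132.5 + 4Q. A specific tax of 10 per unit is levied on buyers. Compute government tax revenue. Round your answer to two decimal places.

33.57

Pre-tax equilibrium: 166 - 3Q = 132.5 + 4Q gives Q* = 4.7857, P* = 151.6429.
A tax on buyers shifts demand down by 10: (166 - 10) - 3Q = 132.5 + 4Q, so Q_t = 3.3571. Buyers pay P_b = 155.9286; sellers receive P_s = P_b - 10 = 145.9286.
Revenue is the tax times quantity traded: 10 x 3.3571 = 33.5714.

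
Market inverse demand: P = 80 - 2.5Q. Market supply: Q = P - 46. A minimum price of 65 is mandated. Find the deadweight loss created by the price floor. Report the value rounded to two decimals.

Rewriting supply in inverse form: P = 46 + Q.
Free-market equilibrium: 80 - 2.5Q = 46 + Q gives Q* = 9.7143, P* = 55.7143.
At P = 65, buyers demand (80 - 65)/2.5 = 6 while sellers would supply more, so the quantity traded is 6 at price 65.
The lost-trades triangle has base Q* - 6 = 3.7143 and height equal to the gap between the curves at Q = 6, which is 65 - 52 = 13. DWL = (1/2)(3.7143)(13) = 24.1429.

24.14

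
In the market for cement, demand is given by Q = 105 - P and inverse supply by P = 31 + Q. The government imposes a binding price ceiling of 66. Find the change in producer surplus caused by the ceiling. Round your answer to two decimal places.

-72.00

Rewriting demand in inverse form: P = 105 - Q.
Without the control, 105 - Q = 31 + Q so Q* = 37 and P* = 68.
At the ceiling price 66, quantity supplied is (66 - 31)/1 = 35; supply is the short side, so Q = 35 trades at P = 66.
PS goes from (1/2)(37)(37) = 684.5 to 612.5 (computed as (66 - 31)(35) - (1/2)(1)(35)^2), a change of -72.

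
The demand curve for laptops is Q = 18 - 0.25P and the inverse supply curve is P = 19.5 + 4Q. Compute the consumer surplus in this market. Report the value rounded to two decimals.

Rewriting demand in inverse form: P = 72 - 4Q.
Equilibrium: 72 - 4Q = 19.5 + 4Q, so Q* = 6.5625 and P* = 45.75.
The demand choke price is 72, so CS = (1/2)(Q*)(72 - P*) = (1/2)(6.5625)(26.25) = 86.1328.

86.13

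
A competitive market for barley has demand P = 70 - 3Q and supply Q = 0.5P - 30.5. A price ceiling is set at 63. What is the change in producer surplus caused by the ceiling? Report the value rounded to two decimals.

-2.24

Rewriting supply in inverse form: P = 61 + 2Q.
Free-market equilibrium: 70 - 3Q = 61 + 2Q gives Q* = 1.8, P* = 64.6.
At the ceiling price 63, quantity supplied is (63 - 61)/2 = 1; supply is the short side, so Q = 1 trades at P = 63.
PS goes from (1/2)(1.8)(3.6) = 3.24 to 1 (computed as (63 - 61)(1) - (1/2)(2)(1)^2), a change of -2.24.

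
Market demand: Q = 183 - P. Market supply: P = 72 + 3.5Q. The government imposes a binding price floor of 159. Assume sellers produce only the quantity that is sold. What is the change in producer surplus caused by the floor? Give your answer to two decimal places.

15.22

Rewriting demand in inverse form: P = 183 - Q.
Without the control, 183 - Q = 72 + 3.5Q so Q* = 24.6667 and P* = 158.3333.
At P = 159, buyers demand (183 - 159)/1 = 24 while sellers would supply more, so the quantity traded is 24 at price 159.
PS goes from (1/2)(24.6667)(86.3333) = 1064.7778 to 1080 (computed as (159 - 72)(24) - (1/2)(3.5)(24)^2), a change of 15.2222.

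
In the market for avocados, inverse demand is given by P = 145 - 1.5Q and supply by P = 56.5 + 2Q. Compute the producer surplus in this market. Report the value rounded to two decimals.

Setting demand equal to supply, 88.5 = 3.5Q, so Q* = 25.2857 and P* = 107.0714.
PS is the area between P* and the supply curve from 0 to Q*: (1/2)(25.2857)(50.5714) = 639.3673.

639.37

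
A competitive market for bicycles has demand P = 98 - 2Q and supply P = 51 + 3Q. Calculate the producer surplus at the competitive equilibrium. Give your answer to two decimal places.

132.54

Set 98 - 2Q = 51 + 3Q, which gives 47 = 5Q, so Q* = 9.4 and P* = 98 - 2(9.4) = 79.2.
Producer surplus is the triangle above supply below P*: (1/2)(9.4)(79.2 - 51) = (1/2)(9.4)(28.2) = 132.54.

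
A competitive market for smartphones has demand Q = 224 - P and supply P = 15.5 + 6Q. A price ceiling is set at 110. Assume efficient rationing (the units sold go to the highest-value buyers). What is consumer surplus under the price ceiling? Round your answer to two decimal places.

1671.47

Rewriting demand in inverse form: P = 224 - Q.
Free-market equilibrium: 224 - Q = 15.5 + 6Q gives Q* = 29.7857, P* = 194.2143.
At the ceiling price 110, quantity supplied is (110 - 15.5)/6 = 15.75; supply is the short side, so Q = 15.75 trades at P = 110.
The demand price at Q = 15.75 is 208.25. CS is the trapezoid between demand and 110 over [0, 15.75]: (1/2)[(224 - 110) + (208.25 - 110)](15.75) = 1671.4688.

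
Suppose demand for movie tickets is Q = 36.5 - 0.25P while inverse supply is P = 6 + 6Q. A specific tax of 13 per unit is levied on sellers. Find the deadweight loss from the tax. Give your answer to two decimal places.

8.45

Rewriting demand in inverse form: P = 146 - 4Q.
Pre-tax equilibrium: 146 - 4Q = 6 + 6Q gives Q* = 14, P* = 90.
With the tax, sellers need 13 more per unit: 146 - 4Q = 6 + 6Q + 13, so Q_t = 12.7. Buyers pay P_b = 95.2; sellers receive P_s = P_b - 13 = 82.2.
Deadweight loss is the triangle between the curves from Q_t to Q*: (1/2)(14 - 12.7)(13) = 8.45.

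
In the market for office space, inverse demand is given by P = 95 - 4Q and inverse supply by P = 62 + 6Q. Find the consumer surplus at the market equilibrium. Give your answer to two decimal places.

Equilibrium: 95 - 4Q = 62 + 6Q, so Q* = 3.3 and P* = 81.8.
CS is the area between the demand curve and P* from 0 to Q*: (1/2)(3.3)(13.2) = 21.78.

21.78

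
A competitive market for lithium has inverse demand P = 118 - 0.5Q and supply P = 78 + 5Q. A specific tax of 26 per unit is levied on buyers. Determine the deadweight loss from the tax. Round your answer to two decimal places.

61.45

Pre-tax equilibrium: 118 - 0.5Q = 78 + 5Q gives Q* = 7.2727, P* = 114.3636.
A tax on buyers shifts demand down by 26: (118 - 26) - 0.5Q = 78 + 5Q, so Q_t = 2.5455. Buyers pay P_b = 116.7273; sellers receive P_s = P_b - 26 = 90.7273.
Deadweight loss is the triangle between the curves from Q_t to Q*: (1/2)(7.2727 - 2.5455)(26) = 61.4545.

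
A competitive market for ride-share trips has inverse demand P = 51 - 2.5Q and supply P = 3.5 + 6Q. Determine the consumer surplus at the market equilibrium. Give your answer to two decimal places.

Setting demand equal to supply, 47.5 = 8.5Q, so Q* = 5.5882 and P* = 37.0294.
CS is the area between the demand curve and P* from 0 to Q*: (1/2)(5.5882)(13.9706) = 39.0355.

39.04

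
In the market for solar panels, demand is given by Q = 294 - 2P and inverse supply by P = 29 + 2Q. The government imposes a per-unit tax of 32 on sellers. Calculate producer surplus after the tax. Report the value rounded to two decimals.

1183.36

Rewriting demand in inverse form: P = 147 - 0.5Q.
Without the tax, 147 - 0.5Q = 29 + 2Q so Q* = 47.2 and P* = 123.4.
With the tax, sellers need 32 more per unit: 147 - 0.5Q = 29 + 2Q + 32, so Q_t = 34.4. Buyers pay P_b = 129.8; sellers receive P_s = P_b - 32 = 97.8.
PS = (1/2)(Q_t)(P_s - 29) = (1/2)(34.4)(68.8) = 1183.36.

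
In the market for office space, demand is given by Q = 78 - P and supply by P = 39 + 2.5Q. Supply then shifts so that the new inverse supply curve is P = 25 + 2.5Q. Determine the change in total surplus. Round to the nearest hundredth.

Rewriting demand in inverse form: P = 78 - Q.
Initial equilibrium: Q_0 = 11.1429, P_0 = 66.8571; CS_0 = (1/2)(11.1429)(11.1429) = 62.0816, PS_0 = (1/2)(11.1429)(27.8571) = 155.2041.
New equilibrium: 78 - Q = 25 + 2.5Q gives Q_1 = 15.1429, P_1 = 62.8571; CS_1 = 114.6531, PS_1 = 286.6327.
Change in total surplus = (114.6531 + 286.6327) - (62.0816 + 155.2041) = 184.

184.00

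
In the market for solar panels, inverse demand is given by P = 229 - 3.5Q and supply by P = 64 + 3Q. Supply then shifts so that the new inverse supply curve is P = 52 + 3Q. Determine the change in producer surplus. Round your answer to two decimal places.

Initial equilibrium: Q_0 = 25.3846, P_0 = 140.1538; CS_0 = (1/2)(25.3846)(88.8462) = 1127.6627, PS_0 = (1/2)(25.3846)(76.1538) = 966.568.
New equilibrium: 229 - 3.5Q = 52 + 3Q gives Q_1 = 27.2308, P_1 = 133.6923; CS_1 = 1297.6509, PS_1 = 1112.2722.
Change in producer surplus = 1112.2722 - 966.568 = 145.7041.

145.70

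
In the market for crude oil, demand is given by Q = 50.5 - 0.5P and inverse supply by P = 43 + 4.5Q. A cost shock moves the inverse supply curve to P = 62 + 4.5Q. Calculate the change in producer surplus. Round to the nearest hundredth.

Rewriting demand in inverse form: P = 101 - 2Q.
Initial equilibrium: Q_0 = 8.9231, P_0 = 83.1538; CS_0 = (1/2)(8.9231)(17.8462) = 79.6213, PS_0 = (1/2)(8.9231)(40.1538) = 179.1479.
New equilibrium: 101 - 2Q = 62 + 4.5Q gives Q_1 = 6, P_1 = 89; CS_1 = 36, PS_1 = 81.
Change in producer surplus = 81 - 179.1479 = -98.1479.

-98.15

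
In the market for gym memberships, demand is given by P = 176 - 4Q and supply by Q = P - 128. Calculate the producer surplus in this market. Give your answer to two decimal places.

Rewriting supply in inverse form: P = 128 + Q.
Equilibrium: 176 - 4Q = 128 + Q, so Q* = 9.6 and P* = 137.6.
PS is the area between P* and the supply curve from 0 to Q*: (1/2)(9.6)(9.6) = 46.08.

46.08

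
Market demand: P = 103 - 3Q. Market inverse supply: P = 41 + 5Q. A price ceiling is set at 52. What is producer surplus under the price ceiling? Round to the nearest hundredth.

12.10

Without the control, 103 - 3Q = 41 + 5Q so Q* = 7.75 and P* = 79.75.
At P = 52, sellers supply (52 - 41)/5 = 2.2 while buyers want more, so the quantity traded is 2.2 at price 52.
PS is the triangle above supply below 52: (1/2)(2.2)(52 - 41) = 12.1.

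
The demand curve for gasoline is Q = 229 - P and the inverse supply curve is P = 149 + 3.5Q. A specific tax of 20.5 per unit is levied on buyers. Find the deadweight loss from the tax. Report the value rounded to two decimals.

Rewriting demand in inverse form: P = 229 - Q.
Pre-tax equilibrium: 229 - Q = 149 + 3.5Q gives Q* = 17.7778, P* = 211.2222.
A tax on buyers shifts demand down by 20.5: (229 - 20.5) - Q = 149 + 3.5Q, so Q_t = 13.2222. Buyers pay P_b = 215.7778; sellers receive P_s = P_b - 20.5 = 195.2778.
The welfare triangle lost has base Q* - Q_t = 4.5556 and height t = 20.5, so DWL = (1/2)(4.5556)(20.5) = 46.6944.

46.69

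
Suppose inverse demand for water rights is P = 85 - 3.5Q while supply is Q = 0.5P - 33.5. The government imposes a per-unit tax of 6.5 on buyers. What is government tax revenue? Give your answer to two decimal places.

Rewriting supply in inverse form: P = 67 + 2Q.
Pre-tax equilibrium: 85 - 3.5Q = 67 + 2Q gives Q* = 3.2727, P* = 73.5455.
A tax on buyers shifts demand down by 6.5: (85 - 6.5) - 3.5Q = 67 + 2Q, so Q_t = 2.0909. Buyers pay P_b = 77.6818; sellers receive P_s = P_b - 6.5 = 71.1818.
Tax revenue = t x Q_t = 6.5 x 2.0909 = 13.5909.

13.59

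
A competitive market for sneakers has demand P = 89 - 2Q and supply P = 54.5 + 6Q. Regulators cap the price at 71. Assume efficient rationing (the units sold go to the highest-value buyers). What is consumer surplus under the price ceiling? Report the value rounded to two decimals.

41.94

Free-market equilibrium: 89 - 2Q = 54.5 + 6Q gives Q* = 4.3125, P* = 80.375.
At P = 71, sellers supply (71 - 54.5)/6 = 2.75 while buyers want more, so the quantity traded is 2.75 at price 71.
The demand price at Q = 2.75 is 83.5. CS is the trapezoid between demand and 71 over [0, 2.75]: (1/2)[(89 - 71) + (83.5 - 71)](2.75) = 41.9375.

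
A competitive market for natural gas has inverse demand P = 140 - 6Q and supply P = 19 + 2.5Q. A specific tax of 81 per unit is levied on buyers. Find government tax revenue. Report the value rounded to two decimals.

Without the tax, 140 - 6Q = 19 + 2.5Q so Q* = 14.2353 and P* = 54.5882.
A tax on buyers shifts demand down by 81: (140 - 81) - 6Q = 19 + 2.5Q, so Q_t = 4.7059. Buyers pay P_b = 111.7647; sellers receive P_s = P_b - 81 = 30.7647.
Tax revenue = t x Q_t = 81 x 4.7059 = 381.1765.

381.18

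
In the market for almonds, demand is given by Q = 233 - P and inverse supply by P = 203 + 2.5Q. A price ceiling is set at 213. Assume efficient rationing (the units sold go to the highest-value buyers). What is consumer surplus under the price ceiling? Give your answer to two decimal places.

72.00

Rewriting demand in inverse form: P = 233 - Q.
Without the control, 233 - Q = 203 + 2.5Q so Q* = 8.5714 and P* = 224.4286.
At P = 213, sellers supply (213 - 203)/2.5 = 4 while buyers want more, so the quantity traded is 4 at price 213.
The demand price at Q = 4 is 229. CS is the trapezoid between demand and 213 over [0, 4]: (1/2)[(233 - 213) + (229 - 213)](4) = 72.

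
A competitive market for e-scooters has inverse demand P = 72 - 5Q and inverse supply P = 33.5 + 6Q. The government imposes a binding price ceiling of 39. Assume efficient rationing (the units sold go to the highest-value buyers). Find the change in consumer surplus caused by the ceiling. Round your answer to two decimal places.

-2.48

Without the control, 72 - 5Q = 33.5 + 6Q so Q* = 3.5 and P* = 54.5.
At P = 39, sellers supply (39 - 33.5)/6 = 0.9167 while buyers want more, so the quantity traded is 0.9167 at price 39.
CS goes from (1/2)(3.5)(17.5) = 30.625 to 28.1493 (computed as (72 - 39)(0.9167) - (1/2)(5)(0.9167)^2), a change of -2.4757.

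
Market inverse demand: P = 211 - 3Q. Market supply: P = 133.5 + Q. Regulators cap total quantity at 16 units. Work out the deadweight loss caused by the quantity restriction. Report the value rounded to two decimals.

22.78

Without the quota, 211 - 3Q = 133.5 + Q gives Q* = 19.375.
At Q = 16 the demand price is 211 - 3(16) = 163 and the supply price is 133.5 + (16) = 149.5.
Deadweight loss is the triangle between the curves from 16 to 19.375: (1/2)(163 - 149.5)(19.375 - 16) = 22.7812.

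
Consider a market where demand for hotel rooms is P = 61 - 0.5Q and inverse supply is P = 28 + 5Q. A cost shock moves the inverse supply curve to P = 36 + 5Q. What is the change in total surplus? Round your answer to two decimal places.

-42.18

Initial equilibrium: Q_0 = 6, P_0 = 58; CS_0 = (1/2)(6)(3) = 9, PS_0 = (1/2)(6)(30) = 90.
New equilibrium: 61 - 0.5Q = 36 + 5Q gives Q_1 = 4.5455, P_1 = 58.7273; CS_1 = 5.1653, PS_1 = 51.6529.
Change in total surplus = (5.1653 + 51.6529) - (9 + 90) = -42.1818.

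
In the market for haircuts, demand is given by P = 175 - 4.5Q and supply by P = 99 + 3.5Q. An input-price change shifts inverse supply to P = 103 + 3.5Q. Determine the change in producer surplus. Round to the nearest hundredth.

-16.19

Initial equilibrium: Q_0 = 9.5, P_0 = 132.25; CS_0 = (1/2)(9.5)(42.75) = 203.0625, PS_0 = (1/2)(9.5)(33.25) = 157.9375.
New equilibrium: 175 - 4.5Q = 103 + 3.5Q gives Q_1 = 9, P_1 = 134.5; CS_1 = 182.25, PS_1 = 141.75.
Change in producer surplus = 141.75 - 157.9375 = -16.1875.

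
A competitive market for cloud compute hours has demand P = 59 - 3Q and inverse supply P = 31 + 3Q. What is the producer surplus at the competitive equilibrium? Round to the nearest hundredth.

Setting demand equal to supply, 28 = 6Q, so Q* = 4.6667 and P* = 45.
The supply curve's price intercept is 31, so PS = (1/2)(Q*)(P* - 31) = (1/2)(4.6667)(14) = 32.6667.

32.67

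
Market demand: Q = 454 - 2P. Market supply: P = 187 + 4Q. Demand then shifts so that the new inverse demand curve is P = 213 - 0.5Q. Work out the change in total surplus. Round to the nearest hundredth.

Rewriting demand in inverse form: P = 227 - 0.5Q.
Initial equilibrium: Q_0 = 8.8889, P_0 = 222.5556; CS_0 = (1/2)(8.8889)(4.4444) = 19.7531, PS_0 = (1/2)(8.8889)(35.5556) = 158.0247.
New equilibrium: 213 - 0.5Q = 187 + 4Q gives Q_1 = 5.7778, P_1 = 210.1111; CS_1 = 8.3457, PS_1 = 66.7654.
Change in total surplus = (8.3457 + 66.7654) - (19.7531 + 158.0247) = -102.6667.

-102.67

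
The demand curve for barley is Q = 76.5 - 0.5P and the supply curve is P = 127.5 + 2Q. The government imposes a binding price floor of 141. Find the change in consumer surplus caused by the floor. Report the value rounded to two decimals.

-4.64

Rewriting demand in inverse form: P = 153 - 2Q.
Free-market equilibrium: 153 - 2Q = 127.5 + 2Q gives Q* = 6.375, P* = 140.25.
At the floor price 141, quantity demanded is (153 - 141)/2 = 6; demand is the short side, so Q = 6 trades at P = 141.
CS goes from (1/2)(6.375)(12.75) = 40.6406 to 36 (computed as (153 - 141)(6) - (1/2)(2)(6)^2), a change of -4.6406.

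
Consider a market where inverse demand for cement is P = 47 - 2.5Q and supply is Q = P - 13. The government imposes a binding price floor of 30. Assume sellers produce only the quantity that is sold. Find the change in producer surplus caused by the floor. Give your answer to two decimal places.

Rewriting supply in inverse form: P = 13 + Q.
Free-market equilibrium: 47 - 2.5Q = 13 + Q gives Q* = 9.7143, P* = 22.7143.
At the floor price 30, quantity demanded is (47 - 30)/2.5 = 6.8; demand is the short side, so Q = 6.8 trades at P = 30.
PS goes from (1/2)(9.7143)(9.7143) = 47.1837 to 92.48 (computed as (30 - 13)(6.8) - (1/2)(1)(6.8)^2), a change of 45.2963.

45.30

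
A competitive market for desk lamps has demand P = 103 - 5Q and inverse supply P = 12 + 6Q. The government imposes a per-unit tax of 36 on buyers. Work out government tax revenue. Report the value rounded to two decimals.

180.00

Pre-tax equilibrium: 103 - 5Q = 12 + 6Q gives Q* = 8.2727, P* = 61.6364.
With the tax, buyers' net willingness to pay falls by 36: (103 - 36) - 5Q = 12 + 6Q, so Q_t = 5. Buyers pay P_b = 78; sellers receive P_s = P_b - 36 = 42.
Revenue is the tax times quantity traded: 36 x 5 = 180.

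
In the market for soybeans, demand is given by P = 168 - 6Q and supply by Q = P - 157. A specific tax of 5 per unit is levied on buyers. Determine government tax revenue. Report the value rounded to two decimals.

4.29

Rewriting supply in inverse form: P = 157 + Q.
Without the tax, 168 - 6Q = 157 + Q so Q* = 1.5714 and P* = 158.5714.
With the tax, buyers' net willingness to pay falls by 5: (168 - 5) - 6Q = 157 + Q, so Q_t = 0.8571. Buyers pay P_b = 162.8571; sellers receive P_s = P_b - 5 = 157.8571.
Tax revenue = t x Q_t = 5 x 0.8571 = 4.2857.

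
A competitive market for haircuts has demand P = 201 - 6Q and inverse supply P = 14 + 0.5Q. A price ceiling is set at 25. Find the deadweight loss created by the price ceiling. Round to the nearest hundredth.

Free-market equilibrium: 201 - 6Q = 14 + 0.5Q gives Q* = 28.7692, P* = 28.3846.
At P = 25, sellers supply (25 - 14)/0.5 = 22 while buyers want more, so the quantity traded is 22 at price 25.
The lost-trades triangle has base Q* - 22 = 6.7692 and height equal to the gap between the curves at Q = 22, which is 69 - 25 = 44. DWL = (1/2)(6.7692)(44) = 148.9231.

148.92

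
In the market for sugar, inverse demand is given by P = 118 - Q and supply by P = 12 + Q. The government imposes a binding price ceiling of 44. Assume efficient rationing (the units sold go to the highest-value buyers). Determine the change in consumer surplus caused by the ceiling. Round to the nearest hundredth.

Free-market equilibrium: 118 - Q = 12 + Q gives Q* = 53, P* = 65.
At the ceiling price 44, quantity supplied is (44 - 12)/1 = 32; supply is the short side, so Q = 32 trades at P = 44.
CS goes from (1/2)(53)(53) = 1404.5 to 1856 (computed as (118 - 44)(32) - (1/2)(1)(32)^2), a change of 451.5.

451.50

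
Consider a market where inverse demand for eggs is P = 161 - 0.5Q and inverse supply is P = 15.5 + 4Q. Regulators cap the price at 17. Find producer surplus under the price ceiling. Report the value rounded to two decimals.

Without the control, 161 - 0.5Q = 15.5 + 4Q so Q* = 32.3333 and P* = 144.8333.
At P = 17, sellers supply (17 - 15.5)/4 = 0.375 while buyers want more, so the quantity traded is 0.375 at price 17.
PS is the triangle above supply below 17: (1/2)(0.375)(17 - 15.5) = 0.2812.

0.28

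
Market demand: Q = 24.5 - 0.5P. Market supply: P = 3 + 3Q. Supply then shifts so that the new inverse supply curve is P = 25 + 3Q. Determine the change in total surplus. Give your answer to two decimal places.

-154.00

Rewriting demand in inverse form: P = 49 - 2Q.
Initial equilibrium: Q_0 = 9.2, P_0 = 30.6; CS_0 = (1/2)(9.2)(18.4) = 84.64, PS_0 = (1/2)(9.2)(27.6) = 126.96.
New equilibrium: 49 - 2Q = 25 + 3Q gives Q_1 = 4.8, P_1 = 39.4; CS_1 = 23.04, PS_1 = 34.56.
Change in total surplus = (23.04 + 34.56) - (84.64 + 126.96) = -154.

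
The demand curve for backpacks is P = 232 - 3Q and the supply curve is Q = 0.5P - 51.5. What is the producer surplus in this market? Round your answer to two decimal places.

Rewriting supply in inverse form: P = 103 + 2Q.
Equilibrium: 232 - 3Q = 103 + 2Q, so Q* = 25.8 and P* = 154.6.
Producer surplus is the triangle above supply below P*: (1/2)(25.8)(154.6 - 103) = (1/2)(25.8)(51.6) = 665.64.

665.64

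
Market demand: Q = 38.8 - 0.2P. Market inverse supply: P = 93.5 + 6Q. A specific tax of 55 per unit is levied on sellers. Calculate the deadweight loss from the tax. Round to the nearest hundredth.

137.50

Rewriting demand in inverse form: P = 194 - 5Q.
Pre-tax equilibrium: 194 - 5Q = 93.5 + 6Q gives Q* = 9.1364, P* = 148.3182.
A tax on sellers shifts supply up by 55: 194 - 5Q = 93.5 + 6Q + 55, so Q_t = 4.1364. Buyers pay P_b = 173.3182; sellers receive P_s = P_b - 55 = 118.3182.
Deadweight loss is the triangle between the curves from Q_t to Q*: (1/2)(9.1364 - 4.1364)(55) = 137.5.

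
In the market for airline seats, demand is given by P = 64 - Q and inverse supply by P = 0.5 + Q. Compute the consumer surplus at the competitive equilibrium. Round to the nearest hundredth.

504.03

Setting demand equal to supply, 63.5 = 2Q, so Q* = 31.75 and P* = 32.25.
CS is the area between the demand curve and P* from 0 to Q*: (1/2)(31.75)(31.75) = 504.0312.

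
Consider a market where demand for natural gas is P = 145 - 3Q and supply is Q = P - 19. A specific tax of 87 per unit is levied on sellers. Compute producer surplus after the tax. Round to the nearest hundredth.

47.53

Rewriting supply in inverse form: P = 19 + Q.
Pre-tax equilibrium: 145 - 3Q = 19 + Q gives Q* = 31.5, P* = 50.5.
With the tax, sellers need 87 more per unit: 145 - 3Q = 19 + Q + 87, so Q_t = 9.75. Buyers pay P_b = 115.75; sellers receive P_s = P_b - 87 = 28.75.
Producer surplus is the triangle above supply below P_s: (1/2)(9.75)(28.75 - 19) = 47.5312.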